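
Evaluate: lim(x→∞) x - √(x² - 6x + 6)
This is an ∞-∞ indeterminate form.

Combine fractions or rationalize to convert ∞-∞ to 0/0 form:
  lim(x→∞) x - √(x² - 6x + 6) = 3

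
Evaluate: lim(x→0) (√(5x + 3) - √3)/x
This is a standard limit.

Factor or rationalize the expression:
  lim(x→0) (√(5x + 3) - √3)/x = 5·sqrt(3)/6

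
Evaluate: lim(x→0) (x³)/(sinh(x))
This is a 0/0 indeterminate form.

Apply L'Hôpital's rule: differentiate numerator and denominator separately.
  f(x) = x^3   ⇒   f'(x) = 3·x^2
  g(x) = sinh(x)   ⇒   g'(x) = cosh(x)
  lim(x→0) f'(x)/g'(x) = lim(x→0) (3·x^2)/(cosh(x))
  = 0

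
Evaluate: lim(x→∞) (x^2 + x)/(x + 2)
This is an ∞/∞ indeterminate form.

Apply L'Hôpital's rule: differentiate numerator and denominator separately.
  f(x) = x^2 + x   ⇒   f'(x) = 2·x + 1
  g(x) = x + 2   ⇒   g'(x) = 1
  lim(x→∞) f'(x)/g'(x) = lim(x→∞) (2·x + 1)/(1)
  = ∞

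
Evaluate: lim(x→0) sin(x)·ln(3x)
This is a 0·∞ indeterminate form.

Rewrite 0·∞ as a quotient (0/0 or ∞/∞ form), then apply L'Hôpital's rule:
  lim(x→0) sin(x)·ln(3x) = 0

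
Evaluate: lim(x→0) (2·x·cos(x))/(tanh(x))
This is a 0/0 indeterminate form.

Apply L'Hôpital's rule: differentiate numerator and denominator separately.
  f(x) = 2·x·cos(x)   ⇒   f'(x) = -2·x·sin(x) + 2·cos(x)
  g(x) = tanh(x)   ⇒   g'(x) = 1 - tanh(x)^2
  lim(x→0) f'(x)/g'(x) = lim(x→0) (-2·x·sin(x) + 2·cos(x))/(1 - tanh(x)^2)
  = 2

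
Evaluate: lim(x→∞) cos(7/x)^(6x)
This is an exponential indeterminate form.

For exponential indeterminate forms, take the natural log:
  Let L = lim(x→∞) cos(7/x)^(6x)
  Then ln(L) = lim(x→∞) [exponent × ln(base)]
  Evaluate using L'Hôpital or standard limits, then exponentiate.
  L = 1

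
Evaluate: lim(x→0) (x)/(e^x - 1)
This is a 0/0 indeterminate form.

Apply L'Hôpital's rule: differentiate numerator and denominator separately.
  f(x) = x   ⇒   f'(x) = 1
  g(x) = e^(x) - 1   ⇒   g'(x) = e^(x)
  lim(x→0) f'(x)/g'(x) = lim(x→0) (1)/(e^(x))
  = 1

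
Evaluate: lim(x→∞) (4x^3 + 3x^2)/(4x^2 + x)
This is an ∞/∞ indeterminate form.

Apply L'Hôpital's rule: differentiate numerator and denominator separately.
  f(x) = 4·x^3 + 3·x^2   ⇒   f'(x) = 12·x^2 + 6·x
  g(x) = 4·x^2 + x   ⇒   g'(x) = 8·x + 1
  lim(x→∞) f'(x)/g'(x) = lim(x→∞) (12·x^2 + 6·x)/(8·x + 1)
  = ∞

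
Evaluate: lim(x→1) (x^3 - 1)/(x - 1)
This is a standard limit.

Factor or rationalize the expression:
  lim(x→1) (x^3 - 1)/(x - 1) = 3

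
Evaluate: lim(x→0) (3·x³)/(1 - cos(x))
This is a 0/0 indeterminate form.

Apply L'Hôpital's rule: differentiate numerator and denominator separately.
  f(x) = 3·x^3   ⇒   f'(x) = 9·x^2
  g(x) = 1 - cos(x)   ⇒   g'(x) = sin(x)
  lim(x→0) f'(x)/g'(x) = lim(x→0) (9·x^2)/(sin(x))
  = 0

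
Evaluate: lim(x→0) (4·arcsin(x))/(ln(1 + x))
This is a 0/0 indeterminate form.

Apply L'Hôpital's rule: differentiate numerator and denominator separately.
  f(x) = 4·asin(x)   ⇒   f'(x) = 4/sqrt(1 - x^2)
  g(x) = ln(x + 1)   ⇒   g'(x) = 1/(x + 1)
  lim(x→0) f'(x)/g'(x) = lim(x→0) (4/sqrt(1 - x^2))/(1/(x + 1))
  = 4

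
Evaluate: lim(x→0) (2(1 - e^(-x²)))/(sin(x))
This is a 0/0 indeterminate form.

Apply L'Hôpital's rule: differentiate numerator and denominator separately.
  f(x) = 2 - 2·e^(-x^2)   ⇒   f'(x) = 4·x·e^(-x^2)
  g(x) = sin(x)   ⇒   g'(x) = cos(x)
  lim(x→0) f'(x)/g'(x) = lim(x→0) (4·x·e^(-x^2))/(cos(x))
  = 0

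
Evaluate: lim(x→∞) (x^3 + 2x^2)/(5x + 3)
This is an ∞/∞ indeterminate form.

Apply L'Hôpital's rule: differentiate numerator and denominator separately.
  f(x) = x^3 + 2·x^2   ⇒   f'(x) = 3·x^2 + 4·x
  g(x) = 5·x + 3   ⇒   g'(x) = 5
  lim(x→∞) f'(x)/g'(x) = lim(x→∞) (3·x^2 + 4·x)/(5)
  = ∞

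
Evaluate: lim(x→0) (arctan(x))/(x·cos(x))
This is a 0/0 indeterminate form.

Apply L'Hôpital's rule: differentiate numerator and denominator separately.
  f(x) = atan(x)   ⇒   f'(x) = 1/(x^2 + 1)
  g(x) = x·cos(x)   ⇒   g'(x) = -x·sin(x) + cos(x)
  lim(x→0) f'(x)/g'(x) = lim(x→0) (1/(x^2 + 1))/(-x·sin(x) + cos(x))
  = 1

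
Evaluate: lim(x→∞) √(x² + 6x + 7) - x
This is an ∞-∞ indeterminate form.

Combine fractions or rationalize to convert ∞-∞ to 0/0 form:
  lim(x→∞) √(x² + 6x + 7) - x = 3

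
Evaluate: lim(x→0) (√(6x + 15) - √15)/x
This is a standard limit.

Factor or rationalize the expression:
  lim(x→0) (√(6x + 15) - √15)/x = sqrt(15)/5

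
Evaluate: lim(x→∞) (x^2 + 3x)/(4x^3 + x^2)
This is an ∞/∞ indeterminate form.

Apply L'Hôpital's rule: differentiate numerator and denominator separately.
  f(x) = x^2 + 3·x   ⇒   f'(x) = 2·x + 3
  g(x) = 4·x^3 + x^2   ⇒   g'(x) = 12·x^2 + 2·x
  lim(x→∞) f'(x)/g'(x) = lim(x→∞) (2·x + 3)/(12·x^2 + 2·x)
  = 0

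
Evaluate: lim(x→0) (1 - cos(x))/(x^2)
This is a 0/0 indeterminate form.

Apply L'Hôpital's rule: differentiate numerator and denominator separately.
  f(x) = 1 - cos(x)   ⇒   f'(x) = sin(x)
  g(x) = x^2   ⇒   g'(x) = 2·x
  lim(x→0) f'(x)/g'(x) = lim(x→0) (sin(x))/(2·x)
  = 1/2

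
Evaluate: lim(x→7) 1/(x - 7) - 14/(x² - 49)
This is an ∞-∞ indeterminate form.

Combine fractions or rationalize to convert ∞-∞ to 0/0 form:
  lim(x→7) 1/(x - 7) - 14/(x² - 49) = 1/14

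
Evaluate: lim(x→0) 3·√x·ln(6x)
This is a 0·∞ indeterminate form.

Rewrite 0·∞ as a quotient (0/0 or ∞/∞ form), then apply L'Hôpital's rule:
  lim(x→0) 3·√x·ln(6x) = 0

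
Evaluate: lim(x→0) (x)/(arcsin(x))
This is a 0/0 indeterminate form.

Apply L'Hôpital's rule: differentiate numerator and denominator separately.
  f(x) = x   ⇒   f'(x) = 1
  g(x) = asin(x)   ⇒   g'(x) = 1/sqrt(1 - x^2)
  lim(x→0) f'(x)/g'(x) = lim(x→0) (1)/(1/sqrt(1 - x^2))
  = 1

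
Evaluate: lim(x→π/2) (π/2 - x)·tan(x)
This is a 0·∞ indeterminate form.

Rewrite 0·∞ as a quotient (0/0 or ∞/∞ form), then apply L'Hôpital's rule:
  lim(x→π/2) (π/2 - x)·tan(x) = 1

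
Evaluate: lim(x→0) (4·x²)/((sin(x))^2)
This is a 0/0 indeterminate form.

Apply L'Hôpital's rule: differentiate numerator and denominator separately.
  f(x) = 4·x^2   ⇒   f'(x) = 8·x
  g(x) = sin(x)^2   ⇒   g'(x) = 2·sin(x)·cos(x)
  lim(x→0) f'(x)/g'(x) = lim(x→0) (8·x)/(2·sin(x)·cos(x))
  = 4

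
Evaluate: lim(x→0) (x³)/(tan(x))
This is a 0/0 indeterminate form.

Apply L'Hôpital's rule: differentiate numerator and denominator separately.
  f(x) = x^3   ⇒   f'(x) = 3·x^2
  g(x) = tan(x)   ⇒   g'(x) = tan(x)^2 + 1
  lim(x→0) f'(x)/g'(x) = lim(x→0) (3·x^2)/(tan(x)^2 + 1)
  = 0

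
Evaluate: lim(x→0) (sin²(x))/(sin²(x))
This is a 0/0 indeterminate form.

Apply L'Hôpital's rule: differentiate numerator and denominator separately.
  f(x) = sin(x)^2   ⇒   f'(x) = 2·sin(x)·cos(x)
  g(x) = sin(x)^2   ⇒   g'(x) = 2·sin(x)·cos(x)
  lim(x→0) f'(x)/g'(x) = lim(x→0) (2·sin(x)·cos(x))/(2·sin(x)·cos(x))
  = 1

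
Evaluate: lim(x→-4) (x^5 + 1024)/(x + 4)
This is a standard limit.

Factor or rationalize the expression:
  lim(x→-4) (x^5 + 1024)/(x + 4) = 1280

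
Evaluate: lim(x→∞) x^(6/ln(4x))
This is an exponential indeterminate form.

For exponential indeterminate forms, take the natural log:
  Let L = lim(x→∞) x^(6/ln(4x))
  Then ln(L) = lim(x→∞) [exponent × ln(base)]
  Evaluate using L'Hôpital or standard limits, then exponentiate.
  L = e^(6)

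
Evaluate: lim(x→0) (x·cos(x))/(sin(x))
This is a 0/0 indeterminate form.

Apply L'Hôpital's rule: differentiate numerator and denominator separately.
  f(x) = x·cos(x)   ⇒   f'(x) = -x·sin(x) + cos(x)
  g(x) = sin(x)   ⇒   g'(x) = cos(x)
  lim(x→0) f'(x)/g'(x) = lim(x→0) (-x·sin(x) + cos(x))/(cos(x))
  = 1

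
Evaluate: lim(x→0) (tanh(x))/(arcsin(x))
This is a 0/0 indeterminate form.

Apply L'Hôpital's rule: differentiate numerator and denominator separately.
  f(x) = tanh(x)   ⇒   f'(x) = 1 - tanh(x)^2
  g(x) = asin(x)   ⇒   g'(x) = 1/sqrt(1 - x^2)
  lim(x→0) f'(x)/g'(x) = lim(x→0) (1 - tanh(x)^2)/(1/sqrt(1 - x^2))
  = 1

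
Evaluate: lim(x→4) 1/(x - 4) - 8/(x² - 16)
This is an ∞-∞ indeterminate form.

Combine fractions or rationalize to convert ∞-∞ to 0/0 form:
  lim(x→4) 1/(x - 4) - 8/(x² - 16) = 1/8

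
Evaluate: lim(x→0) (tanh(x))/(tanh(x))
This is a 0/0 indeterminate form.

Apply L'Hôpital's rule: differentiate numerator and denominator separately.
  f(x) = tanh(x)   ⇒   f'(x) = 1 - tanh(x)^2
  g(x) = tanh(x)   ⇒   g'(x) = 1 - tanh(x)^2
  lim(x→0) f'(x)/g'(x) = lim(x→0) (1 - tanh(x)^2)/(1 - tanh(x)^2)
  = 1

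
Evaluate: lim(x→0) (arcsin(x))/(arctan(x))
This is a 0/0 indeterminate form.

Apply L'Hôpital's rule: differentiate numerator and denominator separately.
  f(x) = asin(x)   ⇒   f'(x) = 1/sqrt(1 - x^2)
  g(x) = atan(x)   ⇒   g'(x) = 1/(x^2 + 1)
  lim(x→0) f'(x)/g'(x) = lim(x→0) (1/sqrt(1 - x^2))/(1/(x^2 + 1))
  = 1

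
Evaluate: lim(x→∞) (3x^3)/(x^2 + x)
This is an ∞/∞ indeterminate form.

Apply L'Hôpital's rule: differentiate numerator and denominator separately.
  f(x) = 3·x^3   ⇒   f'(x) = 9·x^2
  g(x) = x^2 + x   ⇒   g'(x) = 2·x + 1
  lim(x→∞) f'(x)/g'(x) = lim(x→∞) (9·x^2)/(2·x + 1)
  = ∞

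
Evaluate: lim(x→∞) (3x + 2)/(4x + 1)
This is an ∞/∞ indeterminate form.

Apply L'Hôpital's rule: differentiate numerator and denominator separately.
  f(x) = 3·x + 2   ⇒   f'(x) = 3
  g(x) = 4·x + 1   ⇒   g'(x) = 4
  lim(x→∞) f'(x)/g'(x) = lim(x→∞) (3)/(4)
  = 3/4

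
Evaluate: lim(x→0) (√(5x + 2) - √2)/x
This is a standard limit.

Factor or rationalize the expression:
  lim(x→0) (√(5x + 2) - √2)/x = 5·sqrt(2)/4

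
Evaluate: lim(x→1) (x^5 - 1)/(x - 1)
This is a standard limit.

Factor or rationalize the expression:
  lim(x→1) (x^5 - 1)/(x - 1) = 5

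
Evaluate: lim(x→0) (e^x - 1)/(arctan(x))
This is a 0/0 indeterminate form.

Apply L'Hôpital's rule: differentiate numerator and denominator separately.
  f(x) = e^(x) - 1   ⇒   f'(x) = e^(x)
  g(x) = atan(x)   ⇒   g'(x) = 1/(x^2 + 1)
  lim(x→0) f'(x)/g'(x) = lim(x→0) (e^(x))/(1/(x^2 + 1))
  = 1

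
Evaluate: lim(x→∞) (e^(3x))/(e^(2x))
This is an ∞/∞ indeterminate form.

Apply L'Hôpital's rule: differentiate numerator and denominator separately.
  f(x) = e^(3·x)   ⇒   f'(x) = 3·e^(3·x)
  g(x) = e^(2·x)   ⇒   g'(x) = 2·e^(2·x)
  lim(x→∞) f'(x)/g'(x) = lim(x→∞) (3·e^(3·x))/(2·e^(2·x))
  = ∞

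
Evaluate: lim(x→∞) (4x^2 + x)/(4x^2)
This is an ∞/∞ indeterminate form.

Apply L'Hôpital's rule: differentiate numerator and denominator separately.
  f(x) = 4·x^2 + x   ⇒   f'(x) = 8·x + 1
  g(x) = 4·x^2   ⇒   g'(x) = 8·x
  lim(x→∞) f'(x)/g'(x) = lim(x→∞) (8·x + 1)/(8·x)
  = 1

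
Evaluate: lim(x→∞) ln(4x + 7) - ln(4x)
This is an ∞-∞ indeterminate form.

Combine fractions or rationalize to convert ∞-∞ to 0/0 form:
  lim(x→∞) ln(4x + 7) - ln(4x) = 0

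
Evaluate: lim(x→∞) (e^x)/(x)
This is an ∞/∞ indeterminate form.

Apply L'Hôpital's rule: differentiate numerator and denominator separately.
  f(x) = e^(x)   ⇒   f'(x) = e^(x)
  g(x) = x   ⇒   g'(x) = 1
  lim(x→∞) f'(x)/g'(x) = lim(x→∞) (e^(x))/(1)
  = ∞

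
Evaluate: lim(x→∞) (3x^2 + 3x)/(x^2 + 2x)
This is an ∞/∞ indeterminate form.

Apply L'Hôpital's rule: differentiate numerator and denominator separately.
  f(x) = 3·x^2 + 3·x   ⇒   f'(x) = 6·x + 3
  g(x) = x^2 + 2·x   ⇒   g'(x) = 2·x + 2
  lim(x→∞) f'(x)/g'(x) = lim(x→∞) (6·x + 3)/(2·x + 2)
  = 3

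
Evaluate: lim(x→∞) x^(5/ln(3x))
This is an exponential indeterminate form.

For exponential indeterminate forms, take the natural log:
  Let L = lim(x→∞) x^(5/ln(3x))
  Then ln(L) = lim(x→∞) [exponent × ln(base)]
  Evaluate using L'Hôpital or standard limits, then exponentiate.
  L = e^(5)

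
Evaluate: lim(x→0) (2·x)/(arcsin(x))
This is a 0/0 indeterminate form.

Apply L'Hôpital's rule: differentiate numerator and denominator separately.
  f(x) = 2·x   ⇒   f'(x) = 2
  g(x) = asin(x)   ⇒   g'(x) = 1/sqrt(1 - x^2)
  lim(x→0) f'(x)/g'(x) = lim(x→0) (2)/(1/sqrt(1 - x^2))
  = 2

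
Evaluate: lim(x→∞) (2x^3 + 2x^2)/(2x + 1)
This is an ∞/∞ indeterminate form.

Apply L'Hôpital's rule: differentiate numerator and denominator separately.
  f(x) = 2·x^3 + 2·x^2   ⇒   f'(x) = 6·x^2 + 4·x
  g(x) = 2·x + 1   ⇒   g'(x) = 2
  lim(x→∞) f'(x)/g'(x) = lim(x→∞) (6·x^2 + 4·x)/(2)
  = ∞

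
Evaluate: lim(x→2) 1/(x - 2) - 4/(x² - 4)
This is an ∞-∞ indeterminate form.

Combine fractions or rationalize to convert ∞-∞ to 0/0 form:
  lim(x→2) 1/(x - 2) - 4/(x² - 4) = 1/4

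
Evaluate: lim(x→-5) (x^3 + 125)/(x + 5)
This is a standard limit.

Factor or rationalize the expression:
  lim(x→-5) (x^3 + 125)/(x + 5) = 75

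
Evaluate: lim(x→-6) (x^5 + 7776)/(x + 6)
This is a standard limit.

Factor or rationalize the expression:
  lim(x→-6) (x^5 + 7776)/(x + 6) = 6480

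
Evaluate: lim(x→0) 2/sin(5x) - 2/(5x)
This is an ∞-∞ indeterminate form.

Combine fractions or rationalize to convert ∞-∞ to 0/0 form:
  lim(x→0) 2/sin(5x) - 2/(5x) = 0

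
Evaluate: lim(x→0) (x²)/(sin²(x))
This is a 0/0 indeterminate form.

Apply L'Hôpital's rule: differentiate numerator and denominator separately.
  f(x) = x^2   ⇒   f'(x) = 2·x
  g(x) = sin(x)^2   ⇒   g'(x) = 2·sin(x)·cos(x)
  lim(x→0) f'(x)/g'(x) = lim(x→0) (2·x)/(2·sin(x)·cos(x))
  = 1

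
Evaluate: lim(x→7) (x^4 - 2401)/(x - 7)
This is a standard limit.

Factor or rationalize the expression:
  lim(x→7) (x^4 - 2401)/(x - 7) = 1372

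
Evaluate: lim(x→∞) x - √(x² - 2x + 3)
This is an ∞-∞ indeterminate form.

Combine fractions or rationalize to convert ∞-∞ to 0/0 form:
  lim(x→∞) x - √(x² - 2x + 3) = 1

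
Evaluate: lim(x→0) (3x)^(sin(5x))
This is an exponential indeterminate form.

For exponential indeterminate forms, take the natural log:
  Let L = lim(x→0) (3x)^(sin(5x))
  Then ln(L) = lim(x→0) [exponent × ln(base)]
  Evaluate using L'Hôpital or standard limits, then exponentiate.
  L = 1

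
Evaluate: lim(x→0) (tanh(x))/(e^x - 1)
This is a 0/0 indeterminate form.

Apply L'Hôpital's rule: differentiate numerator and denominator separately.
  f(x) = tanh(x)   ⇒   f'(x) = 1 - tanh(x)^2
  g(x) = e^(x) - 1   ⇒   g'(x) = e^(x)
  lim(x→0) f'(x)/g'(x) = lim(x→0) (1 - tanh(x)^2)/(e^(x))
  = 1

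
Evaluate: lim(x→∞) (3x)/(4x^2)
This is an ∞/∞ indeterminate form.

Apply L'Hôpital's rule: differentiate numerator and denominator separately.
  f(x) = 3·x   ⇒   f'(x) = 3
  g(x) = 4·x^2   ⇒   g'(x) = 8·x
  lim(x→∞) f'(x)/g'(x) = lim(x→∞) (3)/(8·x)
  = 0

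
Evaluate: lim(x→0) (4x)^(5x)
This is an exponential indeterminate form.

For exponential indeterminate forms, take the natural log:
  Let L = lim(x→0) (4x)^(5x)
  Then ln(L) = lim(x→0) [exponent × ln(base)]
  Evaluate using L'Hôpital or standard limits, then exponentiate.
  L = 1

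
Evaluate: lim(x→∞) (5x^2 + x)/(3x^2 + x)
This is an ∞/∞ indeterminate form.

Apply L'Hôpital's rule: differentiate numerator and denominator separately.
  f(x) = 5·x^2 + x   ⇒   f'(x) = 10·x + 1
  g(x) = 3·x^2 + x   ⇒   g'(x) = 6·x + 1
  lim(x→∞) f'(x)/g'(x) = lim(x→∞) (10·x + 1)/(6·x + 1)
  = 5/3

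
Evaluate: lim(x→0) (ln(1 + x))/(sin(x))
This is a 0/0 indeterminate form.

Apply L'Hôpital's rule: differentiate numerator and denominator separately.
  f(x) = ln(x + 1)   ⇒   f'(x) = 1/(x + 1)
  g(x) = sin(x)   ⇒   g'(x) = cos(x)
  lim(x→0) f'(x)/g'(x) = lim(x→0) (1/(x + 1))/(cos(x))
  = 1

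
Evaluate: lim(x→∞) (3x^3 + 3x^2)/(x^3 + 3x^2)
This is an ∞/∞ indeterminate form.

Apply L'Hôpital's rule: differentiate numerator and denominator separately.
  f(x) = 3·x^3 + 3·x^2   ⇒   f'(x) = 9·x^2 + 6·x
  g(x) = x^3 + 3·x^2   ⇒   g'(x) = 3·x^2 + 6·x
  lim(x→∞) f'(x)/g'(x) = lim(x→∞) (9·x^2 + 6·x)/(3·x^2 + 6·x)
  = 3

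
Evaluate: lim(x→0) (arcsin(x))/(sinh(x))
This is a 0/0 indeterminate form.

Apply L'Hôpital's rule: differentiate numerator and denominator separately.
  f(x) = asin(x)   ⇒   f'(x) = 1/sqrt(1 - x^2)
  g(x) = sinh(x)   ⇒   g'(x) = cosh(x)
  lim(x→0) f'(x)/g'(x) = lim(x→0) (1/sqrt(1 - x^2))/(cosh(x))
  = 1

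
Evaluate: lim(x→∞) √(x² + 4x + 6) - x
This is an ∞-∞ indeterminate form.

Combine fractions or rationalize to convert ∞-∞ to 0/0 form:
  lim(x→∞) √(x² + 4x + 6) - x = 2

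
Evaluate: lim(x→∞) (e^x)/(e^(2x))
This is an ∞/∞ indeterminate form.

Apply L'Hôpital's rule: differentiate numerator and denominator separately.
  f(x) = e^(x)   ⇒   f'(x) = e^(x)
  g(x) = e^(2·x)   ⇒   g'(x) = 2·e^(2·x)
  lim(x→∞) f'(x)/g'(x) = lim(x→∞) (e^(x))/(2·e^(2·x))
  = 0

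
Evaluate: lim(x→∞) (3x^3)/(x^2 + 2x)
This is an ∞/∞ indeterminate form.

Apply L'Hôpital's rule: differentiate numerator and denominator separately.
  f(x) = 3·x^3   ⇒   f'(x) = 9·x^2
  g(x) = x^2 + 2·x   ⇒   g'(x) = 2·x + 2
  lim(x→∞) f'(x)/g'(x) = lim(x→∞) (9·x^2)/(2·x + 2)
  = ∞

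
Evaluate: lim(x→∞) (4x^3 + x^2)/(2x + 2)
This is an ∞/∞ indeterminate form.

Apply L'Hôpital's rule: differentiate numerator and denominator separately.
  f(x) = 4·x^3 + x^2   ⇒   f'(x) = 12·x^2 + 2·x
  g(x) = 2·x + 2   ⇒   g'(x) = 2
  lim(x→∞) f'(x)/g'(x) = lim(x→∞) (12·x^2 + 2·x)/(2)
  = ∞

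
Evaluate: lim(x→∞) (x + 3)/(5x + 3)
This is an ∞/∞ indeterminate form.

Apply L'Hôpital's rule: differentiate numerator and denominator separately.
  f(x) = x + 3   ⇒   f'(x) = 1
  g(x) = 5·x + 3   ⇒   g'(x) = 5
  lim(x→∞) f'(x)/g'(x) = lim(x→∞) (1)/(5)
  = 1/5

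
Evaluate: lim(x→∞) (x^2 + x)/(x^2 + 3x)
This is an ∞/∞ indeterminate form.

Apply L'Hôpital's rule: differentiate numerator and denominator separately.
  f(x) = x^2 + x   ⇒   f'(x) = 2·x + 1
  g(x) = x^2 + 3·x   ⇒   g'(x) = 2·x + 3
  lim(x→∞) f'(x)/g'(x) = lim(x→∞) (2·x + 1)/(2·x + 3)
  = 1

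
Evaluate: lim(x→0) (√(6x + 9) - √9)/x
This is a standard limit.

Factor or rationalize the expression:
  lim(x→0) (√(6x + 9) - √9)/x = 1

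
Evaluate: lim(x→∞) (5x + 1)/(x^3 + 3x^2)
This is an ∞/∞ indeterminate form.

Apply L'Hôpital's rule: differentiate numerator and denominator separately.
  f(x) = 5·x + 1   ⇒   f'(x) = 5
  g(x) = x^3 + 3·x^2   ⇒   g'(x) = 3·x^2 + 6·x
  lim(x→∞) f'(x)/g'(x) = lim(x→∞) (5)/(3·x^2 + 6·x)
  = 0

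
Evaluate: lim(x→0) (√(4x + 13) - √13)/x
This is a standard limit.

Factor or rationalize the expression:
  lim(x→0) (√(4x + 13) - √13)/x = 2·sqrt(13)/13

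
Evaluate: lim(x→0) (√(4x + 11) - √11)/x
This is a standard limit.

Factor or rationalize the expression:
  lim(x→0) (√(4x + 11) - √11)/x = 2·sqrt(11)/11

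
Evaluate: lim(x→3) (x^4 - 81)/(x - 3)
This is a standard limit.

Factor or rationalize the expression:
  lim(x→3) (x^4 - 81)/(x - 3) = 108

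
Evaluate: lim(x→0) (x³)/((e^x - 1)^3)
This is a 0/0 indeterminate form.

Apply L'Hôpital's rule: differentiate numerator and denominator separately.
  f(x) = x^3   ⇒   f'(x) = 3·x^2
  g(x) = (e^(x) - 1)^3   ⇒   g'(x) = 3·(e^(x) - 1)^2·e^(x)
  lim(x→0) f'(x)/g'(x) = lim(x→0) (3·x^2)/(3·(e^(x) - 1)^2·e^(x))
  = 1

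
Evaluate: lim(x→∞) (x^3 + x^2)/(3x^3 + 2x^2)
This is an ∞/∞ indeterminate form.

Apply L'Hôpital's rule: differentiate numerator and denominator separately.
  f(x) = x^3 + x^2   ⇒   f'(x) = 3·x^2 + 2·x
  g(x) = 3·x^3 + 2·x^2   ⇒   g'(x) = 9·x^2 + 4·x
  lim(x→∞) f'(x)/g'(x) = lim(x→∞) (3·x^2 + 2·x)/(9·x^2 + 4·x)
  = 1/3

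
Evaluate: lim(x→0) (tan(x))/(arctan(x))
This is a 0/0 indeterminate form.

Apply L'Hôpital's rule: differentiate numerator and denominator separately.
  f(x) = tan(x)   ⇒   f'(x) = tan(x)^2 + 1
  g(x) = atan(x)   ⇒   g'(x) = 1/(x^2 + 1)
  lim(x→0) f'(x)/g'(x) = lim(x→0) (tan(x)^2 + 1)/(1/(x^2 + 1))
  = 1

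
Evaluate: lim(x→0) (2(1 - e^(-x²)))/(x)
This is a 0/0 indeterminate form.

Apply L'Hôpital's rule: differentiate numerator and denominator separately.
  f(x) = 2 - 2·e^(-x^2)   ⇒   f'(x) = 4·x·e^(-x^2)
  g(x) = x   ⇒   g'(x) = 1
  lim(x→0) f'(x)/g'(x) = lim(x→0) (4·x·e^(-x^2))/(1)
  = 0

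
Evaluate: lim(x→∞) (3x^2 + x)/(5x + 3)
This is an ∞/∞ indeterminate form.

Apply L'Hôpital's rule: differentiate numerator and denominator separately.
  f(x) = 3·x^2 + x   ⇒   f'(x) = 6·x + 1
  g(x) = 5·x + 3   ⇒   g'(x) = 5
  lim(x→∞) f'(x)/g'(x) = lim(x→∞) (6·x + 1)/(5)
  = ∞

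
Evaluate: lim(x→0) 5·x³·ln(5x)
This is a 0·∞ indeterminate form.

Rewrite 0·∞ as a quotient (0/0 or ∞/∞ form), then apply L'Hôpital's rule:
  lim(x→0) 5·x³·ln(5x) = 0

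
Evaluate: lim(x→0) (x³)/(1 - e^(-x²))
This is a 0/0 indeterminate form.

Apply L'Hôpital's rule: differentiate numerator and denominator separately.
  f(x) = x^3   ⇒   f'(x) = 3·x^2
  g(x) = 1 - e^(-x^2)   ⇒   g'(x) = 2·x·e^(-x^2)
  lim(x→0) f'(x)/g'(x) = lim(x→0) (3·x^2)/(2·x·e^(-x^2))
  = 0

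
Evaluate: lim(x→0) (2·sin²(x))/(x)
This is a 0/0 indeterminate form.

Apply L'Hôpital's rule: differentiate numerator and denominator separately.
  f(x) = 2·sin(x)^2   ⇒   f'(x) = 4·sin(x)·cos(x)
  g(x) = x   ⇒   g'(x) = 1
  lim(x→0) f'(x)/g'(x) = lim(x→0) (4·sin(x)·cos(x))/(1)
  = 0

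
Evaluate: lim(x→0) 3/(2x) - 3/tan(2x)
This is an ∞-∞ indeterminate form.

Combine fractions or rationalize to convert ∞-∞ to 0/0 form:
  lim(x→0) 3/(2x) - 3/tan(2x) = 0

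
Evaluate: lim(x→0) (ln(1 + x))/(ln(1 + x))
This is a 0/0 indeterminate form.

Apply L'Hôpital's rule: differentiate numerator and denominator separately.
  f(x) = ln(x + 1)   ⇒   f'(x) = 1/(x + 1)
  g(x) = ln(x + 1)   ⇒   g'(x) = 1/(x + 1)
  lim(x→0) f'(x)/g'(x) = lim(x→0) (1/(x + 1))/(1/(x + 1))
  = 1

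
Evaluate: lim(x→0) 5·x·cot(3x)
This is a 0·∞ indeterminate form.

Rewrite 0·∞ as a quotient (0/0 or ∞/∞ form), then apply L'Hôpital's rule:
  lim(x→0) 5·x·cot(3x) = 5/3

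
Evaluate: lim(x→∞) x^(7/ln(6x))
This is an exponential indeterminate form.

For exponential indeterminate forms, take the natural log:
  Let L = lim(x→∞) x^(7/ln(6x))
  Then ln(L) = lim(x→∞) [exponent × ln(base)]
  Evaluate using L'Hôpital or standard limits, then exponentiate.
  L = e^(7)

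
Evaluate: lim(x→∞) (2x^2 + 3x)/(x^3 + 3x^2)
This is an ∞/∞ indeterminate form.

Apply L'Hôpital's rule: differentiate numerator and denominator separately.
  f(x) = 2·x^2 + 3·x   ⇒   f'(x) = 4·x + 3
  g(x) = x^3 + 3·x^2   ⇒   g'(x) = 3·x^2 + 6·x
  lim(x→∞) f'(x)/g'(x) = lim(x→∞) (4·x + 3)/(3·x^2 + 6·x)
  = 0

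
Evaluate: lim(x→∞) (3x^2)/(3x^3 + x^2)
This is an ∞/∞ indeterminate form.

Apply L'Hôpital's rule: differentiate numerator and denominator separately.
  f(x) = 3·x^2   ⇒   f'(x) = 6·x
  g(x) = 3·x^3 + x^2   ⇒   g'(x) = 9·x^2 + 2·x
  lim(x→∞) f'(x)/g'(x) = lim(x→∞) (6·x)/(9·x^2 + 2·x)
  = 0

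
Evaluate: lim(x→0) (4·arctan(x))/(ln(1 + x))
This is a 0/0 indeterminate form.

Apply L'Hôpital's rule: differentiate numerator and denominator separately.
  f(x) = 4·atan(x)   ⇒   f'(x) = 4/(x^2 + 1)
  g(x) = ln(x + 1)   ⇒   g'(x) = 1/(x + 1)
  lim(x→0) f'(x)/g'(x) = lim(x→0) (4/(x^2 + 1))/(1/(x + 1))
  = 4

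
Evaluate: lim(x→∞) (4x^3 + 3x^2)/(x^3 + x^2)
This is an ∞/∞ indeterminate form.

Apply L'Hôpital's rule: differentiate numerator and denominator separately.
  f(x) = 4·x^3 + 3·x^2   ⇒   f'(x) = 12·x^2 + 6·x
  g(x) = x^3 + x^2   ⇒   g'(x) = 3·x^2 + 2·x
  lim(x→∞) f'(x)/g'(x) = lim(x→∞) (12·x^2 + 6·x)/(3·x^2 + 2·x)
  = 4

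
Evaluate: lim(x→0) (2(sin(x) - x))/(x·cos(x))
This is a 0/0 indeterminate form.

Apply L'Hôpital's rule: differentiate numerator and denominator separately.
  f(x) = -2·x + 2·sin(x)   ⇒   f'(x) = 2·cos(x) - 2
  g(x) = x·cos(x)   ⇒   g'(x) = -x·sin(x) + cos(x)
  lim(x→0) f'(x)/g'(x) = lim(x→0) (2·cos(x) - 2)/(-x·sin(x) + cos(x))
  = 0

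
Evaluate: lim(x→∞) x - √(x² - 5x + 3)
This is an ∞-∞ indeterminate form.

Combine fractions or rationalize to convert ∞-∞ to 0/0 form:
  lim(x→∞) x - √(x² - 5x + 3) = 5/2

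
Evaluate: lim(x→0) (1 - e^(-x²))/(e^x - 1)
This is a 0/0 indeterminate form.

Apply L'Hôpital's rule: differentiate numerator and denominator separately.
  f(x) = 1 - e^(-x^2)   ⇒   f'(x) = 2·x·e^(-x^2)
  g(x) = e^(x) - 1   ⇒   g'(x) = e^(x)
  lim(x→0) f'(x)/g'(x) = lim(x→0) (2·x·e^(-x^2))/(e^(x))
  = 0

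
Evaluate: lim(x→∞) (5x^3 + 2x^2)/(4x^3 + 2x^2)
This is an ∞/∞ indeterminate form.

Apply L'Hôpital's rule: differentiate numerator and denominator separately.
  f(x) = 5·x^3 + 2·x^2   ⇒   f'(x) = 15·x^2 + 4·x
  g(x) = 4·x^3 + 2·x^2   ⇒   g'(x) = 12·x^2 + 4·x
  lim(x→∞) f'(x)/g'(x) = lim(x→∞) (15·x^2 + 4·x)/(12·x^2 + 4·x)
  = 5/4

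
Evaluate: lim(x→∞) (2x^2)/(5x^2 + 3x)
This is an ∞/∞ indeterminate form.

Apply L'Hôpital's rule: differentiate numerator and denominator separately.
  f(x) = 2·x^2   ⇒   f'(x) = 4·x
  g(x) = 5·x^2 + 3·x   ⇒   g'(x) = 10·x + 3
  lim(x→∞) f'(x)/g'(x) = lim(x→∞) (4·x)/(10·x + 3)
  = 2/5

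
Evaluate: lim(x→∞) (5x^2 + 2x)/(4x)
This is an ∞/∞ indeterminate form.

Apply L'Hôpital's rule: differentiate numerator and denominator separately.
  f(x) = 5·x^2 + 2·x   ⇒   f'(x) = 10·x + 2
  g(x) = 4·x   ⇒   g'(x) = 4
  lim(x→∞) f'(x)/g'(x) = lim(x→∞) (10·x + 2)/(4)
  = ∞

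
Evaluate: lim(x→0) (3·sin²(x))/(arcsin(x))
This is a 0/0 indeterminate form.

Apply L'Hôpital's rule: differentiate numerator and denominator separately.
  f(x) = 3·sin(x)^2   ⇒   f'(x) = 6·sin(x)·cos(x)
  g(x) = asin(x)   ⇒   g'(x) = 1/sqrt(1 - x^2)
  lim(x→0) f'(x)/g'(x) = lim(x→0) (6·sin(x)·cos(x))/(1/sqrt(1 - x^2))
  = 0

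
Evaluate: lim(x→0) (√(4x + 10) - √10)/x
This is a standard limit.

Factor or rationalize the expression:
  lim(x→0) (√(4x + 10) - √10)/x = sqrt(10)/5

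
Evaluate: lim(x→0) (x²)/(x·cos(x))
This is a 0/0 indeterminate form.

Apply L'Hôpital's rule: differentiate numerator and denominator separately.
  f(x) = x^2   ⇒   f'(x) = 2·x
  g(x) = x·cos(x)   ⇒   g'(x) = -x·sin(x) + cos(x)
  lim(x→0) f'(x)/g'(x) = lim(x→0) (2·x)/(-x·sin(x) + cos(x))
  = 0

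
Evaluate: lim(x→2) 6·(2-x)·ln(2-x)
This is a 0·∞ indeterminate form.

Rewrite 0·∞ as a quotient (0/0 or ∞/∞ form), then apply L'Hôpital's rule:
  lim(x→2) 6·(2-x)·ln(2-x) = 0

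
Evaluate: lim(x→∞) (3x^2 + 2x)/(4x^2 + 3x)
This is an ∞/∞ indeterminate form.

Apply L'Hôpital's rule: differentiate numerator and denominator separately.
  f(x) = 3·x^2 + 2·x   ⇒   f'(x) = 6·x + 2
  g(x) = 4·x^2 + 3·x   ⇒   g'(x) = 8·x + 3
  lim(x→∞) f'(x)/g'(x) = lim(x→∞) (6·x + 2)/(8·x + 3)
  = 3/4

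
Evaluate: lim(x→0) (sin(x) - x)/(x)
This is a 0/0 indeterminate form.

Apply L'Hôpital's rule: differentiate numerator and denominator separately.
  f(x) = -x + sin(x)   ⇒   f'(x) = cos(x) - 1
  g(x) = x   ⇒   g'(x) = 1
  lim(x→0) f'(x)/g'(x) = lim(x→0) (cos(x) - 1)/(1)
  = 0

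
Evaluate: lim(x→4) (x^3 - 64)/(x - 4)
This is a standard limit.

Factor or rationalize the expression:
  lim(x→4) (x^3 - 64)/(x - 4) = 48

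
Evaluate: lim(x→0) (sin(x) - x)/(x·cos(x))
This is a 0/0 indeterminate form.

Apply L'Hôpital's rule: differentiate numerator and denominator separately.
  f(x) = -x + sin(x)   ⇒   f'(x) = cos(x) - 1
  g(x) = x·cos(x)   ⇒   g'(x) = -x·sin(x) + cos(x)
  lim(x→0) f'(x)/g'(x) = lim(x→0) (cos(x) - 1)/(-x·sin(x) + cos(x))
  = 0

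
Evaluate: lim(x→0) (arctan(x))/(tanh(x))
This is a 0/0 indeterminate form.

Apply L'Hôpital's rule: differentiate numerator and denominator separately.
  f(x) = atan(x)   ⇒   f'(x) = 1/(x^2 + 1)
  g(x) = tanh(x)   ⇒   g'(x) = 1 - tanh(x)^2
  lim(x→0) f'(x)/g'(x) = lim(x→0) (1/(x^2 + 1))/(1 - tanh(x)^2)
  = 1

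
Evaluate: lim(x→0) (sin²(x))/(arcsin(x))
This is a 0/0 indeterminate form.

Apply L'Hôpital's rule: differentiate numerator and denominator separately.
  f(x) = sin(x)^2   ⇒   f'(x) = 2·sin(x)·cos(x)
  g(x) = asin(x)   ⇒   g'(x) = 1/sqrt(1 - x^2)
  lim(x→0) f'(x)/g'(x) = lim(x→0) (2·sin(x)·cos(x))/(1/sqrt(1 - x^2))
  = 0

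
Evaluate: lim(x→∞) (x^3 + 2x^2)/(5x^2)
This is an ∞/∞ indeterminate form.

Apply L'Hôpital's rule: differentiate numerator and denominator separately.
  f(x) = x^3 + 2·x^2   ⇒   f'(x) = 3·x^2 + 4·x
  g(x) = 5·x^2   ⇒   g'(x) = 10·x
  lim(x→∞) f'(x)/g'(x) = lim(x→∞) (3·x^2 + 4·x)/(10·x)
  = ∞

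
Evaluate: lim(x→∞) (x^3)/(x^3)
This is an ∞/∞ indeterminate form.

Apply L'Hôpital's rule: differentiate numerator and denominator separately.
  f(x) = x^3   ⇒   f'(x) = 3·x^2
  g(x) = x^3   ⇒   g'(x) = 3·x^2
  lim(x→∞) f'(x)/g'(x) = lim(x→∞) (3·x^2)/(3·x^2)
  = 1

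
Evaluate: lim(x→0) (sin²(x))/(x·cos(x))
This is a 0/0 indeterminate form.

Apply L'Hôpital's rule: differentiate numerator and denominator separately.
  f(x) = sin(x)^2   ⇒   f'(x) = 2·sin(x)·cos(x)
  g(x) = x·cos(x)   ⇒   g'(x) = -x·sin(x) + cos(x)
  lim(x→0) f'(x)/g'(x) = lim(x→0) (2·sin(x)·cos(x))/(-x·sin(x) + cos(x))
  = 0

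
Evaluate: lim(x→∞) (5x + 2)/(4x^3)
This is an ∞/∞ indeterminate form.

Apply L'Hôpital's rule: differentiate numerator and denominator separately.
  f(x) = 5·x + 2   ⇒   f'(x) = 5
  g(x) = 4·x^3   ⇒   g'(x) = 12·x^2
  lim(x→∞) f'(x)/g'(x) = lim(x→∞) (5)/(12·x^2)
  = 0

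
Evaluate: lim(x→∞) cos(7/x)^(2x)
This is an exponential indeterminate form.

For exponential indeterminate forms, take the natural log:
  Let L = lim(x→∞) cos(7/x)^(2x)
  Then ln(L) = lim(x→∞) [exponent × ln(base)]
  Evaluate using L'Hôpital or standard limits, then exponentiate.
  L = 1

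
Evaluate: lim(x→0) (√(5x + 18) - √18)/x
This is a standard limit.

Factor or rationalize the expression:
  lim(x→0) (√(5x + 18) - √18)/x = 5·sqrt(2)/12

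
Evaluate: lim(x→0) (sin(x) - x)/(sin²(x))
This is a 0/0 indeterminate form.

Apply L'Hôpital's rule: differentiate numerator and denominator separately.
  f(x) = -x + sin(x)   ⇒   f'(x) = cos(x) - 1
  g(x) = sin(x)^2   ⇒   g'(x) = 2·sin(x)·cos(x)
  lim(x→0) f'(x)/g'(x) = lim(x→0) (cos(x) - 1)/(2·sin(x)·cos(x))
  = 0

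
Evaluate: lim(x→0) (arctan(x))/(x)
This is a 0/0 indeterminate form.

Apply L'Hôpital's rule: differentiate numerator and denominator separately.
  f(x) = atan(x)   ⇒   f'(x) = 1/(x^2 + 1)
  g(x) = x   ⇒   g'(x) = 1
  lim(x→0) f'(x)/g'(x) = lim(x→0) (1/(x^2 + 1))/(1)
  = 1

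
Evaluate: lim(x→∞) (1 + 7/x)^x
This is an exponential indeterminate form.

For exponential indeterminate forms, take the natural log:
  Let L = lim(x→∞) (1 + 7/x)^x
  Then ln(L) = lim(x→∞) [exponent × ln(base)]
  Evaluate using L'Hôpital or standard limits, then exponentiate.
  L = e^(7)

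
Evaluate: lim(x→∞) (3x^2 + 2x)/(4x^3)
This is an ∞/∞ indeterminate form.

Apply L'Hôpital's rule: differentiate numerator and denominator separately.
  f(x) = 3·x^2 + 2·x   ⇒   f'(x) = 6·x + 2
  g(x) = 4·x^3   ⇒   g'(x) = 12·x^2
  lim(x→∞) f'(x)/g'(x) = lim(x→∞) (6·x + 2)/(12·x^2)
  = 0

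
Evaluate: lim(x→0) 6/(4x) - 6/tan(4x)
This is an ∞-∞ indeterminate form.

Combine fractions or rationalize to convert ∞-∞ to 0/0 form:
  lim(x→0) 6/(4x) - 6/tan(4x) = 0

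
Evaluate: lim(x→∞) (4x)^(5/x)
This is an exponential indeterminate form.

For exponential indeterminate forms, take the natural log:
  Let L = lim(x→∞) (4x)^(5/x)
  Then ln(L) = lim(x→∞) [exponent × ln(base)]
  Evaluate using L'Hôpital or standard limits, then exponentiate.
  L = 1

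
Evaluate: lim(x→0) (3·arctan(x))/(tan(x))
This is a 0/0 indeterminate form.

Apply L'Hôpital's rule: differentiate numerator and denominator separately.
  f(x) = 3·atan(x)   ⇒   f'(x) = 3/(x^2 + 1)
  g(x) = tan(x)   ⇒   g'(x) = tan(x)^2 + 1
  lim(x→0) f'(x)/g'(x) = lim(x→0) (3/(x^2 + 1))/(tan(x)^2 + 1)
  = 3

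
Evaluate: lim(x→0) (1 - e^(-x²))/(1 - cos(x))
This is a 0/0 indeterminate form.

Apply L'Hôpital's rule: differentiate numerator and denominator separately.
  f(x) = 1 - e^(-x^2)   ⇒   f'(x) = 2·x·e^(-x^2)
  g(x) = 1 - cos(x)   ⇒   g'(x) = sin(x)
  lim(x→0) f'(x)/g'(x) = lim(x→0) (2·x·e^(-x^2))/(sin(x))
  = 2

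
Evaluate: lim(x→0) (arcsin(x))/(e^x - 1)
This is a 0/0 indeterminate form.

Apply L'Hôpital's rule: differentiate numerator and denominator separately.
  f(x) = asin(x)   ⇒   f'(x) = 1/sqrt(1 - x^2)
  g(x) = e^(x) - 1   ⇒   g'(x) = e^(x)
  lim(x→0) f'(x)/g'(x) = lim(x→0) (1/sqrt(1 - x^2))/(e^(x))
  = 1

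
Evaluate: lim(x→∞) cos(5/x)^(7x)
This is an exponential indeterminate form.

For exponential indeterminate forms, take the natural log:
  Let L = lim(x→∞) cos(5/x)^(7x)
  Then ln(L) = lim(x→∞) [exponent × ln(base)]
  Evaluate using L'Hôpital or standard limits, then exponentiate.
  L = 1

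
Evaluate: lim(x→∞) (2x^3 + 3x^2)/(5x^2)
This is an ∞/∞ indeterminate form.

Apply L'Hôpital's rule: differentiate numerator and denominator separately.
  f(x) = 2·x^3 + 3·x^2   ⇒   f'(x) = 6·x^2 + 6·x
  g(x) = 5·x^2   ⇒   g'(x) = 10·x
  lim(x→∞) f'(x)/g'(x) = lim(x→∞) (6·x^2 + 6·x)/(10·x)
  = ∞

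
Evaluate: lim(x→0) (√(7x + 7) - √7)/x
This is a standard limit.

Factor or rationalize the expression:
  lim(x→0) (√(7x + 7) - √7)/x = sqrt(7)/2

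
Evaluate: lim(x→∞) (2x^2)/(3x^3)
This is an ∞/∞ indeterminate form.

Apply L'Hôpital's rule: differentiate numerator and denominator separately.
  f(x) = 2·x^2   ⇒   f'(x) = 4·x
  g(x) = 3·x^3   ⇒   g'(x) = 9·x^2
  lim(x→∞) f'(x)/g'(x) = lim(x→∞) (4·x)/(9·x^2)
  = 0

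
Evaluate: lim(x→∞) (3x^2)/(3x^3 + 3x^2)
This is an ∞/∞ indeterminate form.

Apply L'Hôpital's rule: differentiate numerator and denominator separately.
  f(x) = 3·x^2   ⇒   f'(x) = 6·x
  g(x) = 3·x^3 + 3·x^2   ⇒   g'(x) = 9·x^2 + 6·x
  lim(x→∞) f'(x)/g'(x) = lim(x→∞) (6·x)/(9·x^2 + 6·x)
  = 0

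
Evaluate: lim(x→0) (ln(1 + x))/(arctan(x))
This is a 0/0 indeterminate form.

Apply L'Hôpital's rule: differentiate numerator and denominator separately.
  f(x) = ln(x + 1)   ⇒   f'(x) = 1/(x + 1)
  g(x) = atan(x)   ⇒   g'(x) = 1/(x^2 + 1)
  lim(x→0) f'(x)/g'(x) = lim(x→0) (1/(x + 1))/(1/(x^2 + 1))
  = 1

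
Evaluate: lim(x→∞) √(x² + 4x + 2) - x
This is an ∞-∞ indeterminate form.

Combine fractions or rationalize to convert ∞-∞ to 0/0 form:
  lim(x→∞) √(x² + 4x + 2) - x = 2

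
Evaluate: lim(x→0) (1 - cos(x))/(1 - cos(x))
This is a 0/0 indeterminate form.

Apply L'Hôpital's rule: differentiate numerator and denominator separately.
  f(x) = 1 - cos(x)   ⇒   f'(x) = sin(x)
  g(x) = 1 - cos(x)   ⇒   g'(x) = sin(x)
  lim(x→0) f'(x)/g'(x) = lim(x→0) (sin(x))/(sin(x))
  = 1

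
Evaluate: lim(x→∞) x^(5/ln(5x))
This is an exponential indeterminate form.

For exponential indeterminate forms, take the natural log:
  Let L = lim(x→∞) x^(5/ln(5x))
  Then ln(L) = lim(x→∞) [exponent × ln(base)]
  Evaluate using L'Hôpital or standard limits, then exponentiate.
  L = e^(5)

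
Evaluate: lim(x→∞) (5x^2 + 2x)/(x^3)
This is an ∞/∞ indeterminate form.

Apply L'Hôpital's rule: differentiate numerator and denominator separately.
  f(x) = 5·x^2 + 2·x   ⇒   f'(x) = 10·x + 2
  g(x) = x^3   ⇒   g'(x) = 3·x^2
  lim(x→∞) f'(x)/g'(x) = lim(x→∞) (10·x + 2)/(3·x^2)
  = 0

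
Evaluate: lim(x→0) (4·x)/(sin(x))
This is a 0/0 indeterminate form.

Apply L'Hôpital's rule: differentiate numerator and denominator separately.
  f(x) = 4·x   ⇒   f'(x) = 4
  g(x) = sin(x)   ⇒   g'(x) = cos(x)
  lim(x→0) f'(x)/g'(x) = lim(x→0) (4)/(cos(x))
  = 4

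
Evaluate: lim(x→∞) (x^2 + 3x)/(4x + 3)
This is an ∞/∞ indeterminate form.

Apply L'Hôpital's rule: differentiate numerator and denominator separately.
  f(x) = x^2 + 3·x   ⇒   f'(x) = 2·x + 3
  g(x) = 4·x + 3   ⇒   g'(x) = 4
  lim(x→∞) f'(x)/g'(x) = lim(x→∞) (2·x + 3)/(4)
  = ∞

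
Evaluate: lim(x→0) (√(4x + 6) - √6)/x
This is a standard limit.

Factor or rationalize the expression:
  lim(x→0) (√(4x + 6) - √6)/x = sqrt(6)/3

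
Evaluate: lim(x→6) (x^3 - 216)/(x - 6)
This is a standard limit.

Factor or rationalize the expression:
  lim(x→6) (x^3 - 216)/(x - 6) = 108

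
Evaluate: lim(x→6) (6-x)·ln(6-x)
This is a 0·∞ indeterminate form.

Rewrite 0·∞ as a quotient (0/0 or ∞/∞ form), then apply L'Hôpital's rule:
  lim(x→6) (6-x)·ln(6-x) = 0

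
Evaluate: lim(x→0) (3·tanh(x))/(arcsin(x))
This is a 0/0 indeterminate form.

Apply L'Hôpital's rule: differentiate numerator and denominator separately.
  f(x) = 3·tanh(x)   ⇒   f'(x) = 3 - 3·tanh(x)^2
  g(x) = asin(x)   ⇒   g'(x) = 1/sqrt(1 - x^2)
  lim(x→0) f'(x)/g'(x) = lim(x→0) (3 - 3·tanh(x)^2)/(1/sqrt(1 - x^2))
  = 3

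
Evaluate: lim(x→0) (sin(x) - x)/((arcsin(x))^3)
This is a 0/0 indeterminate form.

Apply L'Hôpital's rule: differentiate numerator and denominator separately.
  f(x) = -x + sin(x)   ⇒   f'(x) = cos(x) - 1
  g(x) = asin(x)^3   ⇒   g'(x) = 3·asin(x)^2/sqrt(1 - x^2)
  lim(x→0) f'(x)/g'(x) = lim(x→0) (cos(x) - 1)/(3·asin(x)^2/sqrt(1 - x^2))
  = -1/6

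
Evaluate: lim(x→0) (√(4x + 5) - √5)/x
This is a standard limit.

Factor or rationalize the expression:
  lim(x→0) (√(4x + 5) - √5)/x = 2·sqrt(5)/5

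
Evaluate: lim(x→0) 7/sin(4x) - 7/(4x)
This is an ∞-∞ indeterminate form.

Combine fractions or rationalize to convert ∞-∞ to 0/0 form:
  lim(x→0) 7/sin(4x) - 7/(4x) = 0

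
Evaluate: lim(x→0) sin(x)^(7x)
This is an exponential indeterminate form.

For exponential indeterminate forms, take the natural log:
  Let L = lim(x→0) sin(x)^(7x)
  Then ln(L) = lim(x→0) [exponent × ln(base)]
  Evaluate using L'Hôpital or standard limits, then exponentiate.
  L = 1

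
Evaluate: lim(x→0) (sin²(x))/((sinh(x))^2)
This is a 0/0 indeterminate form.

Apply L'Hôpital's rule: differentiate numerator and denominator separately.
  f(x) = sin(x)^2   ⇒   f'(x) = 2·sin(x)·cos(x)
  g(x) = sinh(x)^2   ⇒   g'(x) = 2·sinh(x)·cosh(x)
  lim(x→0) f'(x)/g'(x) = lim(x→0) (2·sin(x)·cos(x))/(2·sinh(x)·cosh(x))
  = 1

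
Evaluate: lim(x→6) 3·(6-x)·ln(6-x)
This is a 0·∞ indeterminate form.

Rewrite 0·∞ as a quotient (0/0 or ∞/∞ form), then apply L'Hôpital's rule:
  lim(x→6) 3·(6-x)·ln(6-x) = 0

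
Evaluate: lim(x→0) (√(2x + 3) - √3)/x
This is a standard limit.

Factor or rationalize the expression:
  lim(x→0) (√(2x + 3) - √3)/x = sqrt(3)/3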